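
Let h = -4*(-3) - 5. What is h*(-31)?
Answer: -217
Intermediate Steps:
h = 7 (h = 12 - 5 = 7)
h*(-31) = 7*(-31) = -217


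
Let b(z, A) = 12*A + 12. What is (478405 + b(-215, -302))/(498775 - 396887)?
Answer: 474793/101888 ≈ 4.6600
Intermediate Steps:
b(z, A) = 12 + 12*A
(478405 + b(-215, -302))/(498775 - 396887) = (478405 + (12 + 12*(-302)))/(498775 - 396887) = (478405 + (12 - 3624))/101888 = (478405 - 3612)*(1/101888) = 474793*(1/101888) = 474793/101888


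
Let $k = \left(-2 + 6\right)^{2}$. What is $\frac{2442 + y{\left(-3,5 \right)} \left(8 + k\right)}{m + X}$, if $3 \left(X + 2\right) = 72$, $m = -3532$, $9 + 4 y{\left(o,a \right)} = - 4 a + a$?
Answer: $- \frac{383}{585} \approx -0.6547$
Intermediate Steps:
$y{\left(o,a \right)} = - \frac{9}{4} - \frac{3 a}{4}$ ($y{\left(o,a \right)} = - \frac{9}{4} + \frac{- 4 a + a}{4} = - \frac{9}{4} + \frac{\left(-3\right) a}{4} = - \frac{9}{4} - \frac{3 a}{4}$)
$k = 16$ ($k = 4^{2} = 16$)
$X = 22$ ($X = -2 + \frac{1}{3} \cdot 72 = -2 + 24 = 22$)
$\frac{2442 + y{\left(-3,5 \right)} \left(8 + k\right)}{m + X} = \frac{2442 + \left(- \frac{9}{4} - \frac{15}{4}\right) \left(8 + 16\right)}{-3532 + 22} = \frac{2442 + \left(- \frac{9}{4} - \frac{15}{4}\right) 24}{-3510} = \left(2442 - 144\right) \left(- \frac{1}{3510}\right) = 2298 \left(- \frac{1}{3510}\right) = - \frac{383}{585}$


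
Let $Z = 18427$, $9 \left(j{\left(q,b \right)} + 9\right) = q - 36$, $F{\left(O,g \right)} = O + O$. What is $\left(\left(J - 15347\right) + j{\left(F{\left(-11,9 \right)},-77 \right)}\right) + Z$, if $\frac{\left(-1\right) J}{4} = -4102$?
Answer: $\frac{175253}{9} \approx 19473.0$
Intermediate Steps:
$J = 16408$ ($J = \left(-4\right) \left(-4102\right) = 16408$)
$F{\left(O,g \right)} = 2 O$
$j{\left(q,b \right)} = -13 + \frac{q}{9}$ ($j{\left(q,b \right)} = -9 + \frac{q - 36}{9} = -9 + \frac{-36 + q}{9} = -9 + \left(-4 + \frac{q}{9}\right) = -13 + \frac{q}{9}$)
$\left(\left(J - 15347\right) + j{\left(F{\left(-11,9 \right)},-77 \right)}\right) + Z = \left(\left(16408 - 15347\right) - \left(13 - \frac{2 \left(-11\right)}{9}\right)\right) + 18427 = \left(1061 + \left(-13 + \frac{1}{9} \left(-22\right)\right)\right) + 18427 = \left(1061 - \frac{139}{9}\right) + 18427 = \frac{9410}{9} + 18427 = \frac{175253}{9}$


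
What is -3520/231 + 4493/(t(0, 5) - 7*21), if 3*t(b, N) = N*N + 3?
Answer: -59317/1239 ≈ -47.875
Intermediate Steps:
t(b, N) = 1 + N²/3 (t(b, N) = (N*N + 3)/3 = (N² + 3)/3 = (3 + N²)/3 = 1 + N²/3)
-3520/231 + 4493/(t(0, 5) - 7*21) = -3520/231 + 4493/((1 + (⅓)*5²) - 7*21) = -3520*1/231 + 4493/((1 + (⅓)*25) - 147) = -320/21 + 4493/((1 + 25/3) - 147) = -320/21 + 4493/(28/3 - 147) = -320/21 + 4493/(-413/3) = -320/21 + 4493*(-3/413) = -320/21 - 13479/413 = -59317/1239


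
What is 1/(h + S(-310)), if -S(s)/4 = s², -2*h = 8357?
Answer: -2/777157 ≈ -2.5735e-6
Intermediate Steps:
h = -8357/2 (h = -½*8357 = -8357/2 ≈ -4178.5)
S(s) = -4*s²
1/(h + S(-310)) = 1/(-8357/2 - 4*(-310)²) = 1/(-8357/2 - 4*96100) = 1/(-8357/2 - 384400) = 1/(-777157/2) = -2/777157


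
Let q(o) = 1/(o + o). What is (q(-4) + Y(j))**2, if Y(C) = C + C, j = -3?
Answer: 2401/64 ≈ 37.516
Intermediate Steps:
Y(C) = 2*C
q(o) = 1/(2*o)
(q(-4) + Y(j))**2 = ((1/2)/(-4) + 2*(-3))**2 = ((1/2)*(-1/4) - 6)**2 = (-1/8 - 6)**2 = (-49/8)**2 = 2401/64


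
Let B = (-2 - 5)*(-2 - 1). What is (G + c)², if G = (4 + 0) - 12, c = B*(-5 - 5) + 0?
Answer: 47524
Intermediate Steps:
B = 21 (B = -7*(-3) = 21)
c = -210 (c = 21*(-5 - 5) + 0 = 21*(-10) + 0 = -210 + 0 = -210)
G = -8 (G = 4 - 12 = -8)
(G + c)² = (-8 - 210)² = (-218)² = 47524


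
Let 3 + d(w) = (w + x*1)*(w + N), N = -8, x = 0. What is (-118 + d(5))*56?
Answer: -7616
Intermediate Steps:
d(w) = -3 + w*(-8 + w) (d(w) = -3 + (w + 0*1)*(w - 8) = -3 + (w + 0)*(-8 + w) = -3 + w*(-8 + w))
(-118 + d(5))*56 = (-118 + (-3 + 5² - 8*5))*56 = (-118 + (-3 + 25 - 40))*56 = (-118 - 18)*56 = -136*56 = -7616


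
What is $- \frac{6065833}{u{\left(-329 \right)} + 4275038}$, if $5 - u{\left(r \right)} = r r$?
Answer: $- \frac{6065833}{4166802} \approx -1.4558$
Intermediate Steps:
$u{\left(r \right)} = 5 - r^{2}$ ($u{\left(r \right)} = 5 - r r = 5 - r^{2}$)
$- \frac{6065833}{u{\left(-329 \right)} + 4275038} = - \frac{6065833}{\left(5 - \left(-329\right)^{2}\right) + 4275038} = - \frac{6065833}{\left(5 - 108241\right) + 4275038} = - \frac{6065833}{-108236 + 4275038} = - \frac{6065833}{4166802}$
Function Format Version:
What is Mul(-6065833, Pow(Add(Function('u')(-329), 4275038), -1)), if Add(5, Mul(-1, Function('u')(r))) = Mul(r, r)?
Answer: Rational(-6065833, 4166802) ≈ -1.4558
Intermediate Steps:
Function('u')(r) = Add(5, Mul(-1, Pow(r, 2))) (Function('u')(r) = Add(5, Mul(-1, Mul(r, r))) = Add(5, Mul(-1, Pow(r, 2))))
Mul(-6065833, Pow(Add(Function('u')(-329), 4275038), -1)) = Mul(-6065833, Pow(Add(Add(5, Mul(-1, Pow(-329, 2))), 4275038), -1)) = Mul(-6065833, Pow(Add(Add(5, Mul(-1, 108241)), 4275038), -1)) = Mul(-6065833, Pow(Add(Add(5, -108241), 4275038), -1)) = Mul(-6065833, Pow(Add(-108236, 4275038), -1)) = Mul(-6065833, Pow(4166802, -1)) = Mul(-6065833, Rational(1, 4166802)) = Rational(-6065833, 4166802)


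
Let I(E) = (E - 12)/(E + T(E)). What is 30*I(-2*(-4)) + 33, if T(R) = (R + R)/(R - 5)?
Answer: 24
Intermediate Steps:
T(R) = 2*R/(-5 + R) (T(R) = (2*R)/(-5 + R) = 2*R/(-5 + R))
I(E) = (-12 + E)/(E + 2*E/(-5 + E)) (I(E) = (E - 12)/(E + 2*E/(-5 + E)) = (-12 + E)/(E + 2*E/(-5 + E)))
30*I(-2*(-4)) + 33 = 30*((-12 - 2*(-4))*(-5 - 2*(-4))/(((-2*(-4)))*(-3 - 2*(-4)))) + 33 = 30*((-12 + 8)*(-5 + 8)/(8*(-3 + 8))) + 33 = 30*((⅛)*(-4)*3/5) + 33 = 30*((⅛)*(⅕)*(-4)*3) + 33 = 30*(-3/10) + 33 = -9 + 33 = 24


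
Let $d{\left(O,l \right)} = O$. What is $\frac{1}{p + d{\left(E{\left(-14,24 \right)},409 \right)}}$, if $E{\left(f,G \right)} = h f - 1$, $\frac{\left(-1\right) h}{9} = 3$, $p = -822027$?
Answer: $- \frac{1}{821650} \approx -1.2171 \cdot 10^{-6}$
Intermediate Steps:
$h = -27$ ($h = \left(-9\right) 3 = -27$)
$E{\left(f,G \right)} = -1 - 27 f$ ($E{\left(f,G \right)} = - 27 f - 1 = -1 - 27 f$)
$\frac{1}{p + d{\left(E{\left(-14,24 \right)},409 \right)}} = \frac{1}{-822027 - -377} = \frac{1}{-822027 + \left(-1 + 378\right)} = \frac{1}{-822027 + 377} = \frac{1}{-821650} = - \frac{1}{821650}$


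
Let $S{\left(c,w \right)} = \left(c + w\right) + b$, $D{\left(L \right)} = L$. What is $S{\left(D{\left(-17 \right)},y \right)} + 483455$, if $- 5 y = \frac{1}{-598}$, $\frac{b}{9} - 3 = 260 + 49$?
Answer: $\frac{1453875541}{2990} \approx 4.8625 \cdot 10^{5}$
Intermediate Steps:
$b = 2808$ ($b = 27 + 9 \left(260 + 49\right) = 27 + 9 \cdot 309 = 27 + 2781 = 2808$)
$y = \frac{1}{2990}$ ($y = - \frac{1}{5 \left(-598\right)} = \left(- \frac{1}{5}\right) \left(- \frac{1}{598}\right) = \frac{1}{2990} \approx 0.00033445$)
$S{\left(c,w \right)} = 2808 + c + w$ ($S{\left(c,w \right)} = \left(c + w\right) + 2808 = 2808 + c + w$)
$S{\left(D{\left(-17 \right)},y \right)} + 483455 = \left(2808 - 17 + \frac{1}{2990}\right) + 483455 = \frac{8345091}{2990} + 483455 = \frac{1453875541}{2990}$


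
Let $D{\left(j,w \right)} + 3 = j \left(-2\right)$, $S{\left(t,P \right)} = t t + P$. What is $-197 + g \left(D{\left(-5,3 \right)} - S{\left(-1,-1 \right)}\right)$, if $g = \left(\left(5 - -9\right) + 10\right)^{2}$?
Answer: $3835$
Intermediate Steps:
$S{\left(t,P \right)} = P + t^{2}$ ($S{\left(t,P \right)} = t^{2} + P = P + t^{2}$)
$D{\left(j,w \right)} = -3 - 2 j$ ($D{\left(j,w \right)} = -3 + j \left(-2\right) = -3 - 2 j$)
$g = 576$ ($g = \left(\left(5 + 9\right) + 10\right)^{2} = \left(14 + 10\right)^{2} = 24^{2} = 576$)
$-197 + g \left(D{\left(-5,3 \right)} - S{\left(-1,-1 \right)}\right) = -197 + 576 \left(\left(-3 - -10\right) - \left(-1 + \left(-1\right)^{2}\right)\right) = -197 + 576 \left(\left(-3 + 10\right) - \left(-1 + 1\right)\right) = -197 + 576 \left(7 - 0\right) = -197 + 576 \left(7 + 0\right) = -197 + 576 \cdot 7 = -197 + 4032 = 3835$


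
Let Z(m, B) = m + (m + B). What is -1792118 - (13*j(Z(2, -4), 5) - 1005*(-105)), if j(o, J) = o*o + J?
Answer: -1897708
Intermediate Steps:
Z(m, B) = B + 2*m (Z(m, B) = m + (B + m) = B + 2*m)
j(o, J) = J + o² (j(o, J) = o² + J = J + o²)
-1792118 - (13*j(Z(2, -4), 5) - 1005*(-105)) = -1792118 - (13*(5 + (-4 + 2*2)²) - 1005*(-105)) = -1792118 - (13*(5 + (-4 + 4)²) + 105525) = -1792118 - (13*(5 + 0²) + 105525) = -1792118 - (13*(5 + 0) + 105525) = -1792118 - (13*5 + 105525) = -1792118 - (65 + 105525) = -1792118 - 1*105590 = -1792118 - 105590 = -1897708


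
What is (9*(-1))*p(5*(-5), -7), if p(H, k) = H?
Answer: 225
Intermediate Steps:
(9*(-1))*p(5*(-5), -7) = (9*(-1))*(5*(-5)) = -9*(-25) = 225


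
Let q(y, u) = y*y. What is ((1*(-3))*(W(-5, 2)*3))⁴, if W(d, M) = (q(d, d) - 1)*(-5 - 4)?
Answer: 14281868906496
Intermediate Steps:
q(y, u) = y²
W(d, M) = 9 - 9*d² (W(d, M) = (d² - 1)*(-5 - 4) = (-1 + d²)*(-9) = 9 - 9*d²)
((1*(-3))*(W(-5, 2)*3))⁴ = ((1*(-3))*((9 - 9*(-5)²)*3))⁴ = (-3*(9 - 9*25)*3)⁴ = (-3*(9 - 225)*3)⁴ = (-(-648)*3)⁴ = (-3*(-648))⁴ = 1944⁴ = 14281868906496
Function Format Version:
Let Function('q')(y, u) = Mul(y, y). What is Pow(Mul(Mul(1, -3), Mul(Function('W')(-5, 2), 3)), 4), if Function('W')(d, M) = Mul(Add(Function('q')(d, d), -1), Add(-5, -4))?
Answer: 14281868906496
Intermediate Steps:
Function('q')(y, u) = Pow(y, 2)
Function('W')(d, M) = Add(9, Mul(-9, Pow(d, 2))) (Function('W')(d, M) = Mul(Add(Pow(d, 2), -1), Add(-5, -4)) = Mul(Add(-1, Pow(d, 2)), -9) = Add(9, Mul(-9, Pow(d, 2))))
Pow(Mul(Mul(1, -3), Mul(Function('W')(-5, 2), 3)), 4) = Pow(Mul(Mul(1, -3), Mul(Add(9, Mul(-9, Pow(-5, 2))), 3)), 4) = Pow(Mul(-3, Mul(Add(9, Mul(-9, 25)), 3)), 4) = Pow(Mul(-3, Mul(Add(9, -225), 3)), 4) = Pow(Mul(-3, Mul(-216, 3)), 4) = Pow(Mul(-3, -648), 4) = Pow(1944, 4) = 14281868906496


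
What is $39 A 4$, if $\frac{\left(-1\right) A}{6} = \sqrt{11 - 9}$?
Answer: $- 936 \sqrt{2} \approx -1323.7$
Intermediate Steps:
$A = - 6 \sqrt{2}$ ($A = - 6 \sqrt{11 - 9} = - 6 \sqrt{2} \approx -8.4853$)
$39 A 4 = 39 \left(- 6 \sqrt{2}\right) 4 = - 234 \sqrt{2} \cdot 4 = - 936 \sqrt{2}$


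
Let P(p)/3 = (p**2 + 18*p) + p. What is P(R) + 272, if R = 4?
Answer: 548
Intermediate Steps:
P(p) = 3*p**2 + 57*p (P(p) = 3*((p**2 + 18*p) + p) = 3*(p**2 + 19*p) = 3*p**2 + 57*p)
P(R) + 272 = 3*4*(19 + 4) + 272 = 3*4*23 + 272 = 276 + 272 = 548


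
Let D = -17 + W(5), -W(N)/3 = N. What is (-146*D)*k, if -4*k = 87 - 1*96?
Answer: 10512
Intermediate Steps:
W(N) = -3*N
k = 9/4 (k = -(87 - 1*96)/4 = -(87 - 96)/4 = -¼*(-9) = 9/4 ≈ 2.2500)
D = -32 (D = -17 - 3*5 = -17 - 15 = -32)
(-146*D)*k = -146*(-32)*(9/4) = 4672*(9/4) = 10512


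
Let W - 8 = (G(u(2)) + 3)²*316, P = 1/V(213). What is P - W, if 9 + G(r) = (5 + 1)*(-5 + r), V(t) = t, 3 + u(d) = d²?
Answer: -60578903/213 ≈ -2.8441e+5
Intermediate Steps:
u(d) = -3 + d²
G(r) = -39 + 6*r (G(r) = -9 + (5 + 1)*(-5 + r) = -9 + 6*(-5 + r) = -9 + (-30 + 6*r) = -39 + 6*r)
P = 1/213 ≈ 0.0046948
W = 284408 (W = 8 + ((-39 + 6*(-3 + 2²)) + 3)²*316 = 8 + ((-39 + 6*(-3 + 4)) + 3)²*316 = 8 + ((-39 + 6*1) + 3)²*316 = 8 + ((-39 + 6) + 3)²*316 = 8 + (-33 + 3)²*316 = 8 + (-30)²*316 = 8 + 900*316 = 8 + 284400 = 284408)
P - W = 1/213 - 1*284408 = 1/213 - 284408 = -60578903/213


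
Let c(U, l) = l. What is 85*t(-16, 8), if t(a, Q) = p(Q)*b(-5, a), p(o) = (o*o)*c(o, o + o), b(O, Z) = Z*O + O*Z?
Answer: 13926400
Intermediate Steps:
b(O, Z) = 2*O*Z (b(O, Z) = O*Z + O*Z = 2*O*Z)
p(o) = 2*o³ (p(o) = (o*o)*(o + o) = o²*(2*o) = 2*o³)
t(a, Q) = -20*a*Q³ (t(a, Q) = (2*Q³)*(2*(-5)*a) = (2*Q³)*(-10*a) = -20*a*Q³)
85*t(-16, 8) = 85*(-20*(-16)*8³) = 85*(-20*(-16)*512) = 85*163840 = 13926400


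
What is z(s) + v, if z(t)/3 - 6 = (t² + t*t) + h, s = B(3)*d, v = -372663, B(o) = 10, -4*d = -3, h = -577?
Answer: -748077/2 ≈ -3.7404e+5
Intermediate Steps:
d = ¾ (d = -¼*(-3) = ¾ ≈ 0.75000)
s = 15/2 (s = 10*(¾) = 15/2 ≈ 7.5000)
z(t) = -1713 + 6*t² (z(t) = 18 + 3*((t² + t*t) - 577) = 18 + 3*((t² + t²) - 577) = 18 + 3*(2*t² - 577) = 18 + 3*(-577 + 2*t²) = 18 + (-1731 + 6*t²) = -1713 + 6*t²)
z(s) + v = (-1713 + 6*(15/2)²) - 372663 = (-1713 + 6*(225/4)) - 372663 = (-1713 + 675/2) - 372663 = -2751/2 - 372663 = -748077/2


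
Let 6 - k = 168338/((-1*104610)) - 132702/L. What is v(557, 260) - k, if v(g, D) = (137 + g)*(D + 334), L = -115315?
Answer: 99455341387085/241262043 ≈ 4.1223e+5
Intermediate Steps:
v(g, D) = (137 + g)*(334 + D)
k = 1558171063/241262043 (k = 6 - (168338/((-1*104610)) - 132702/(-115315)) = 6 - (168338/(-104610) - 132702*(-1/115315)) = 6 - (168338*(-1/104610) + 132702/115315) = 6 - (-84169/52305 + 132702/115315) = 6 - 1*(-110598805/241262043) = 6 + 110598805/241262043 = 1558171063/241262043 ≈ 6.4584)
v(557, 260) - k = (45758 + 137*260 + 334*557 + 260*557) - 1*1558171063/241262043 = (45758 + 35620 + 186038 + 144820) - 1558171063/241262043 = 412236 - 1558171063/241262043 = 99455341387085/241262043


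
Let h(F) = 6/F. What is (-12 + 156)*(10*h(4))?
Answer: 2160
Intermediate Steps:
(-12 + 156)*(10*h(4)) = (-12 + 156)*(10*(6/4)) = 144*(10*(6*(¼))) = 144*(10*(3/2)) = 144*15 = 2160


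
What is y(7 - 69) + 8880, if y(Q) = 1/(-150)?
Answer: 1331999/150 ≈ 8880.0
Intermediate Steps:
y(Q) = -1/150
y(7 - 69) + 8880 = -1/150 + 8880 = 1331999/150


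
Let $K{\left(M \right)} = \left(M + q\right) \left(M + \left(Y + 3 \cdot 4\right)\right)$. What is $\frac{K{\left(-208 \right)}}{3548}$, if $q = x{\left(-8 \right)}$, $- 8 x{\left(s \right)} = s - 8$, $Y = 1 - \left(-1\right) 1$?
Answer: $\frac{9991}{887} \approx 11.264$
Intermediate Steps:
$Y = 2$ ($Y = 1 - -1 = 1 + 1 = 2$)
$x{\left(s \right)} = 1 - \frac{s}{8}$ ($x{\left(s \right)} = - \frac{s - 8}{8} = - \frac{-8 + s}{8} = 1 - \frac{s}{8}$)
$q = 2$ ($q = 1 - -1 = 1 + 1 = 2$)
$K{\left(M \right)} = \left(2 + M\right) \left(14 + M\right)$ ($K{\left(M \right)} = \left(M + 2\right) \left(M + \left(2 + 3 \cdot 4\right)\right) = \left(2 + M\right) \left(M + \left(2 + 12\right)\right) = \left(2 + M\right) \left(M + 14\right) = \left(2 + M\right) \left(14 + M\right)$)
$\frac{K{\left(-208 \right)}}{3548} = \frac{28 + \left(-208\right)^{2} + 16 \left(-208\right)}{3548} = \left(28 + 43264 - 3328\right) \frac{1}{3548} = 39964 \cdot \frac{1}{3548} = \frac{9991}{887}$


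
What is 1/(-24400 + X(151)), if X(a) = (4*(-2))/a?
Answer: -151/3684408 ≈ -4.0983e-5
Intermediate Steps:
X(a) = -8/a
1/(-24400 + X(151)) = 1/(-24400 - 8/151) = 1/(-3684408/151) = -151/3684408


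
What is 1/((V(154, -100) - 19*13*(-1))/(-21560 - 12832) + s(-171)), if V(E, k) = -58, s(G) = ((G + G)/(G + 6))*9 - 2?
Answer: 630520/10497559 ≈ 0.060063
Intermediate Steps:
s(G) = -2 + 18*G/(6 + G) (s(G) = ((2*G)/(6 + G))*9 - 2 = (2*G/(6 + G))*9 - 2 = 18*G/(6 + G) - 2 = -2 + 18*G/(6 + G))
1/((V(154, -100) - 19*13*(-1))/(-21560 - 12832) + s(-171)) = 1/((-58 - 19*13*(-1))/(-21560 - 12832) + 4*(-3 + 4*(-171))/(6 - 171)) = 1/((-58 - 247*(-1))/(-34392) + 4*(-3 - 684)/(-165)) = 1/((-58 + 247)*(-1/34392) + 4*(-1/165)*(-687)) = 1/(189*(-1/34392) + 916/55) = 1/(-63/11464 + 916/55) = 1/(10497559/630520) = 630520/10497559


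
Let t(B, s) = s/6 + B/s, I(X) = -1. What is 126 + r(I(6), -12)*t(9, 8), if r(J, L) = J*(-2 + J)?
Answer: 1067/8 ≈ 133.38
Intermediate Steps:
t(B, s) = s/6 + B/s (t(B, s) = s*(⅙) + B/s = s/6 + B/s)
126 + r(I(6), -12)*t(9, 8) = 126 + (-(-2 - 1))*((⅙)*8 + 9/8) = 126 + (-1*(-3))*(4/3 + 9*(⅛)) = 126 + 3*(4/3 + 9/8) = 126 + 3*(59/24) = 126 + 59/8 = 1067/8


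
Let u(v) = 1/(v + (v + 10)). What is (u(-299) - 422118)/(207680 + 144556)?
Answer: -248205385/207114768 ≈ -1.1984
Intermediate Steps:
u(v) = 1/(10 + 2*v) (u(v) = 1/(v + (10 + v)) = 1/(10 + 2*v))
(u(-299) - 422118)/(207680 + 144556) = (1/(2*(5 - 299)) - 422118)/(207680 + 144556) = ((½)/(-294) - 422118)/352236 = ((½)*(-1/294) - 422118)*(1/352236) = (-1/588 - 422118)*(1/352236) = -248205385/588*1/352236 = -248205385/207114768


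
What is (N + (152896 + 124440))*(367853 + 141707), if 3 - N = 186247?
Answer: 46416839520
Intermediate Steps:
N = -186244 (N = 3 - 1*186247 = 3 - 186247 = -186244)
(N + (152896 + 124440))*(367853 + 141707) = (-186244 + (152896 + 124440))*(367853 + 141707) = (-186244 + 277336)*509560 = 91092*509560 = 46416839520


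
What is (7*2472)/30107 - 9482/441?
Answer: -39691930/1896741 ≈ -20.926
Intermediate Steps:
(7*2472)/30107 - 9482/441 = 17304*(1/30107) - 9482*1/441 = 2472/4301 - 9482/441 = -39691930/1896741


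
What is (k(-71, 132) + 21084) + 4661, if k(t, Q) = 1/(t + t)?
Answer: 3655789/142 ≈ 25745.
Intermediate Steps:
k(t, Q) = 1/(2*t)
(k(-71, 132) + 21084) + 4661 = ((½)/(-71) + 21084) + 4661 = ((½)*(-1/71) + 21084) + 4661 = (-1/142 + 21084) + 4661 = 2993927/142 + 4661 = 3655789/142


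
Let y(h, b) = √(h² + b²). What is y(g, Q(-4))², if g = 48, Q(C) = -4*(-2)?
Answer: 2368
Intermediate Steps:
Q(C) = 8
y(h, b) = √(b² + h²)
y(g, Q(-4))² = (√(8² + 48²))² = (√(64 + 2304))² = (√2368)² = (8*√37)² = 2368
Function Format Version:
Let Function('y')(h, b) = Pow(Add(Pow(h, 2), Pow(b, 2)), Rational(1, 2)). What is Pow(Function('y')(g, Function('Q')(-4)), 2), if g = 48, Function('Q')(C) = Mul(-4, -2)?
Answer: 2368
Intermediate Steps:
Function('Q')(C) = 8
Function('y')(h, b) = Pow(Add(Pow(b, 2), Pow(h, 2)), Rational(1, 2))
Pow(Function('y')(g, Function('Q')(-4)), 2) = Pow(Pow(Add(Pow(8, 2), Pow(48, 2)), Rational(1, 2)), 2) = Pow(Pow(Add(64, 2304), Rational(1, 2)), 2) = Pow(Pow(2368, Rational(1, 2)), 2) = Pow(Mul(8, Pow(37, Rational(1, 2))), 2) = 2368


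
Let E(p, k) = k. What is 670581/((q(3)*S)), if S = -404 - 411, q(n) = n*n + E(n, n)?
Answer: -223527/3260 ≈ -68.567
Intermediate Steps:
q(n) = n + n² (q(n) = n*n + n = n² + n = n + n²)
S = -815
670581/((q(3)*S)) = 670581/(((3*(1 + 3))*(-815))) = 670581/(((3*4)*(-815))) = 670581/((12*(-815))) = 670581/(-9780) = 670581*(-1/9780) = -223527/3260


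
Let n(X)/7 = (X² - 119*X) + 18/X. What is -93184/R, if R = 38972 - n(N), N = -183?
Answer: 44408/165791 ≈ 0.26786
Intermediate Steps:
n(X) = -833*X + 7*X² + 126/X (n(X) = 7*((X² - 119*X) + 18/X) = 7*(X² - 119*X + 18/X) = -833*X + 7*X² + 126/X)
R = -21221248/61 (R = 38972 - 7*(18 + (-183)²*(-119 - 183))/(-183) = 38972 - 7*(-1)*(18 + 33489*(-302))/183 = 38972 - 7*(-1)*(18 - 10113678)/183 = 38972 - 7*(-1)*(-10113660)/183 = 38972 - 1*23598540/61 = 38972 - 23598540/61 = -21221248/61 ≈ -3.4789e+5)
-93184/R = -93184/(-21221248/61) = -93184*(-61/21221248) = 44408/165791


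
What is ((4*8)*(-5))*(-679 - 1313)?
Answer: 318720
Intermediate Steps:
((4*8)*(-5))*(-679 - 1313) = (32*(-5))*(-1992) = -160*(-1992) = 318720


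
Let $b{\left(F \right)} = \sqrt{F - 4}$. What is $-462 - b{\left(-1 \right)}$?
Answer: $-462 - i \sqrt{5} \approx -462.0 - 2.2361 i$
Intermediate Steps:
$b{\left(F \right)} = \sqrt{-4 + F}$
$-462 - b{\left(-1 \right)} = -462 - \sqrt{-4 - 1} = -462 - \sqrt{-5} = -462 - i \sqrt{5}$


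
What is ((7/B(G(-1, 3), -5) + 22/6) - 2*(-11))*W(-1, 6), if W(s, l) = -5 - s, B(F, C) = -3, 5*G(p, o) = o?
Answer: -280/3 ≈ -93.333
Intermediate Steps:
G(p, o) = o/5
((7/B(G(-1, 3), -5) + 22/6) - 2*(-11))*W(-1, 6) = ((7/(-3) + 22/6) - 2*(-11))*(-5 - 1*(-1)) = ((7*(-⅓) + 22*(⅙)) + 22)*(-5 + 1) = ((-7/3 + 11/3) + 22)*(-4) = (4/3 + 22)*(-4) = (70/3)*(-4) = -280/3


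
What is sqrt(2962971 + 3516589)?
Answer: 2*sqrt(1619890) ≈ 2545.5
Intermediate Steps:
sqrt(2962971 + 3516589) = sqrt(6479560) = 2*sqrt(1619890)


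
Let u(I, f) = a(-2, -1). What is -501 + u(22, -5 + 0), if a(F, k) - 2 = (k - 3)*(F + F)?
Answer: -483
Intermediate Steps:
a(F, k) = 2 + 2*F*(-3 + k) (a(F, k) = 2 + (k - 3)*(F + F) = 2 + (-3 + k)*(2*F) = 2 + 2*F*(-3 + k))
u(I, f) = 18 (u(I, f) = 2 - 6*(-2) + 2*(-2)*(-1) = 2 + 12 + 4 = 18)
-501 + u(22, -5 + 0) = -501 + 18 = -483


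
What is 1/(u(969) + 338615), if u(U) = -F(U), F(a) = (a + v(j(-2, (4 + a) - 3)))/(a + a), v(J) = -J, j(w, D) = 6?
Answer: 646/218744969 ≈ 2.9532e-6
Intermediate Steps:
F(a) = (-6 + a)/(2*a) (F(a) = (a - 1*6)/(a + a) = (a - 6)/((2*a)) = (-6 + a)*(1/(2*a)) = (-6 + a)/(2*a))
u(U) = -(-6 + U)/(2*U)
1/(u(969) + 338615) = 1/((½)*(6 - 1*969)/969 + 338615) = 1/((½)*(1/969)*(6 - 969) + 338615) = 1/((½)*(1/969)*(-963) + 338615) = 1/(-321/646 + 338615) = 1/(218744969/646) = 646/218744969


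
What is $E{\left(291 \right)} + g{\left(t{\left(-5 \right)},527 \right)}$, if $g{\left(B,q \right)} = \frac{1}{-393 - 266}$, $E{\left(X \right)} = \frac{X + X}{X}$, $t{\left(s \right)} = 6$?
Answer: $\frac{1317}{659} \approx 1.9985$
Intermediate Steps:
$E{\left(X \right)} = 2$ ($E{\left(X \right)} = \frac{2 X}{X} = 2$)
$g{\left(B,q \right)} = - \frac{1}{659}$ ($g{\left(B,q \right)} = \frac{1}{-659} = - \frac{1}{659}$)
$E{\left(291 \right)} + g{\left(t{\left(-5 \right)},527 \right)} = 2 - \frac{1}{659} = \frac{1317}{659}$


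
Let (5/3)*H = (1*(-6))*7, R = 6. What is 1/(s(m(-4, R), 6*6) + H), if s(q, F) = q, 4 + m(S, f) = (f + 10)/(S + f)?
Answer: -5/106 ≈ -0.047170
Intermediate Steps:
m(S, f) = -4 + (10 + f)/(S + f) (m(S, f) = -4 + (f + 10)/(S + f) = -4 + (10 + f)/(S + f))
H = -126/5 (H = 3*((1*(-6))*7)/5 = 3*(-6*7)/5 = (⅗)*(-42) = -126/5 ≈ -25.200)
1/(s(m(-4, R), 6*6) + H) = 1/((10 - 4*(-4) - 3*6)/(-4 + 6) - 126/5) = 1/((10 + 16 - 18)/2 - 126/5) = 1/((½)*8 - 126/5) = 1/(4 - 126/5) = 1/(-106/5) = -5/106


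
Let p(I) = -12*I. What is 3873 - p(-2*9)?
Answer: 3657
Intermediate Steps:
3873 - p(-2*9) = 3873 - (-12)*(-2*9) = 3873 - (-12)*(-18) = 3873 - 1*216 = 3873 - 216 = 3657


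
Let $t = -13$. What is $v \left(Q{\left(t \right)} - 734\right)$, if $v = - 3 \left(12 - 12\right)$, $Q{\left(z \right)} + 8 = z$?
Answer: $0$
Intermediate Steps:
$Q{\left(z \right)} = -8 + z$
$v = 0$ ($v = \left(-3\right) 0 = 0$)
$v \left(Q{\left(t \right)} - 734\right) = 0 \left(\left(-8 - 13\right) - 734\right) = 0 \left(-21 - 734\right) = 0 \left(-755\right) = 0$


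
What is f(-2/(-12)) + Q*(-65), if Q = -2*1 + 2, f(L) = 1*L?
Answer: ⅙ ≈ 0.16667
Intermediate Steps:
f(L) = L
Q = 0 (Q = -2 + 2 = 0)
f(-2/(-12)) + Q*(-65) = -2/(-12) + 0*(-65) = -2*(-1/12) + 0 = ⅙ + 0 = ⅙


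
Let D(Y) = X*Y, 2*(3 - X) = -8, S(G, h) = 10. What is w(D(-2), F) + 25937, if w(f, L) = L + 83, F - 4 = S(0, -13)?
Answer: 26034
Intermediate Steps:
X = 7 (X = 3 - ½*(-8) = 3 + 4 = 7)
D(Y) = 7*Y
F = 14 (F = 4 + 10 = 14)
w(f, L) = 83 + L
w(D(-2), F) + 25937 = (83 + 14) + 25937 = 97 + 25937 = 26034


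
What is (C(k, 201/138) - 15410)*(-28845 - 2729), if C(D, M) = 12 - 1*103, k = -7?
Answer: 489428574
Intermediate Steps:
C(D, M) = -91 (C(D, M) = 12 - 103 = -91)
(C(k, 201/138) - 15410)*(-28845 - 2729) = (-91 - 15410)*(-28845 - 2729) = -15501*(-31574) = 489428574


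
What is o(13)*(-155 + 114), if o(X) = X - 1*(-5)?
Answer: -738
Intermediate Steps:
o(X) = 5 + X (o(X) = X + 5 = 5 + X)
o(13)*(-155 + 114) = (5 + 13)*(-155 + 114) = 18*(-41) = -738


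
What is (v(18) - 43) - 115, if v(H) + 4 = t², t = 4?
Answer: -146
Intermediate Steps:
v(H) = 12 (v(H) = -4 + 4² = -4 + 16 = 12)
(v(18) - 43) - 115 = (12 - 43) - 115 = -31 - 115 = -146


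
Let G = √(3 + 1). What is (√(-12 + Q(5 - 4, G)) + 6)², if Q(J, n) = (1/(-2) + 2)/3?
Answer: (12 + I*√46)²/4 ≈ 24.5 + 40.694*I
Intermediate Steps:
G = 2 (G = √4 = 2)
Q(J, n) = ½ (Q(J, n) = (-½ + 2)*(⅓) = (3/2)*(⅓) = ½)
(√(-12 + Q(5 - 4, G)) + 6)² = (√(-12 + ½) + 6)² = (√(-23/2) + 6)² = (I*√46/2 + 6)² = (6 + I*√46/2)²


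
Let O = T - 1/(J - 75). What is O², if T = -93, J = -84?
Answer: 218625796/25281 ≈ 8647.8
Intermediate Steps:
O = -14786/159 (O = -93 - 1/(-84 - 75) = -93 - 1/(-159) = -93 - 1*(-1/159) = -93 + 1/159 = -14786/159 ≈ -92.994)
O² = (-14786/159)² = 218625796/25281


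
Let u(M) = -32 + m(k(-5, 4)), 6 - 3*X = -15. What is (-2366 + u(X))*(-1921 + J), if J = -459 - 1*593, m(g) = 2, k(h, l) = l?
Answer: 7123308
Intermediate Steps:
X = 7 (X = 2 - ⅓*(-15) = 2 + 5 = 7)
u(M) = -30 (u(M) = -32 + 2 = -30)
J = -1052 (J = -459 - 593 = -1052)
(-2366 + u(X))*(-1921 + J) = (-2366 - 30)*(-1921 - 1052) = -2396*(-2973) = 7123308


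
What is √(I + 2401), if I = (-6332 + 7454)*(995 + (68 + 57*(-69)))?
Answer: I*√3217739 ≈ 1793.8*I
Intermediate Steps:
I = -3220140 (I = 1122*(995 + (68 - 3933)) = 1122*(995 - 3865) = 1122*(-2870) = -3220140)
√(I + 2401) = √(-3220140 + 2401) = √(-3217739) = I*√3217739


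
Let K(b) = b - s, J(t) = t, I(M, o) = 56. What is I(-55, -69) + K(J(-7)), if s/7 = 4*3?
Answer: -35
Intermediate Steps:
s = 84 (s = 7*(4*3) = 7*12 = 84)
K(b) = -84 + b (K(b) = b - 1*84 = b - 84 = -84 + b)
I(-55, -69) + K(J(-7)) = 56 + (-84 - 7) = 56 - 91 = -35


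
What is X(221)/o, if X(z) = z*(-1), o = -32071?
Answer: 17/2467 ≈ 0.0068910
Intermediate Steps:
X(z) = -z
X(221)/o = -1*221/(-32071) = -221*(-1/32071) = 17/2467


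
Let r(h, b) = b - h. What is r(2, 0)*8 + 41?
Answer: 25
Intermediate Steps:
r(2, 0)*8 + 41 = (0 - 1*2)*8 + 41 = (0 - 2)*8 + 41 = -2*8 + 41 = -16 + 41 = 25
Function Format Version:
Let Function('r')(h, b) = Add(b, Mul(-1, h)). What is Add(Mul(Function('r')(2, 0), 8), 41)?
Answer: 25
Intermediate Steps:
Add(Mul(Function('r')(2, 0), 8), 41) = Add(Mul(Add(0, Mul(-1, 2)), 8), 41) = Add(Mul(Add(0, -2), 8), 41) = Add(Mul(-2, 8), 41) = Add(-16, 41) = 25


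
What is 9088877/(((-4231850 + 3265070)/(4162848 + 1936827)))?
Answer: -3695946387665/64452 ≈ -5.7344e+7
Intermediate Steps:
9088877/(((-4231850 + 3265070)/(4162848 + 1936827))) = 9088877/((-966780/6099675)) = 9088877/((-966780*1/6099675)) = 9088877/(-64452/406645) = 9088877*(-406645/64452) = -3695946387665/64452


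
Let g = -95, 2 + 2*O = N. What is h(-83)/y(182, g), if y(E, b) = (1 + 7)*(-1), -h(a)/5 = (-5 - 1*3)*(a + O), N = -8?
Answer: 440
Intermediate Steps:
O = -5 (O = -1 + (1/2)*(-8) = -1 - 4 = -5)
h(a) = -200 + 40*a (h(a) = -5*(-5 - 1*3)*(a - 5) = -5*(-5 - 3)*(-5 + a) = -(-40)*(-5 + a) = -5*(40 - 8*a) = -200 + 40*a)
y(E, b) = -8 (y(E, b) = 8*(-1) = -8)
h(-83)/y(182, g) = (-200 + 40*(-83))/(-8) = (-200 - 3320)*(-1/8) = -3520*(-1/8) = 440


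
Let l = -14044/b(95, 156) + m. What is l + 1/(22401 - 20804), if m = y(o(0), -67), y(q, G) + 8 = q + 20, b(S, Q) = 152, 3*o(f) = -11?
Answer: -15303937/182058 ≈ -84.061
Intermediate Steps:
o(f) = -11/3 (o(f) = (1/3)*(-11) = -11/3)
y(q, G) = 12 + q (y(q, G) = -8 + (q + 20) = -8 + (20 + q) = 12 + q)
m = 25/3 (m = 12 - 11/3 = 25/3 ≈ 8.3333)
l = -9583/114 (l = -14044/152 + 25/3 = -14044*1/152 + 25/3 = -3511/38 + 25/3 = -9583/114 ≈ -84.061)
l + 1/(22401 - 20804) = -9583/114 + 1/(22401 - 20804) = -9583/114 + 1/1597 = -15303937/182058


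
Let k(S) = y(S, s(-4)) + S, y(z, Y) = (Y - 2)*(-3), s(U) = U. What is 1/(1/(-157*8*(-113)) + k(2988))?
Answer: 141928/426635569 ≈ 0.00033267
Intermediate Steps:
y(z, Y) = 6 - 3*Y (y(z, Y) = (-2 + Y)*(-3) = 6 - 3*Y)
k(S) = 18 + S (k(S) = (6 - 3*(-4)) + S = (6 + 12) + S = 18 + S)
1/(1/(-157*8*(-113)) + k(2988)) = 1/(1/(-157*8*(-113)) + (18 + 2988)) = 1/(1/(-1256*(-113)) + 3006) = 1/(1/141928 + 3006) = 1/(426635569/141928) = 141928/426635569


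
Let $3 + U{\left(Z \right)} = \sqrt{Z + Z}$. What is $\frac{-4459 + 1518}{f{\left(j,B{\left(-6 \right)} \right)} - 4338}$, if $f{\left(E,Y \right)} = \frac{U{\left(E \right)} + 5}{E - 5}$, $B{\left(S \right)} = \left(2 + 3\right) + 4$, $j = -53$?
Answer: $\frac{21459224134}{31652789671} - \frac{85289 i \sqrt{106}}{31652789671} \approx 0.67796 - 2.7742 \cdot 10^{-5} i$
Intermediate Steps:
$U{\left(Z \right)} = -3 + \sqrt{2} \sqrt{Z}$ ($U{\left(Z \right)} = -3 + \sqrt{Z + Z} = -3 + \sqrt{2 Z} = -3 + \sqrt{2} \sqrt{Z}$)
$B{\left(S \right)} = 9$ ($B{\left(S \right)} = 5 + 4 = 9$)
$f{\left(E,Y \right)} = \frac{2 + \sqrt{2} \sqrt{E}}{-5 + E}$ ($f{\left(E,Y \right)} = \frac{\left(-3 + \sqrt{2} \sqrt{E}\right) + 5}{E - 5} = \frac{2 + \sqrt{2} \sqrt{E}}{-5 + E}$)
$\frac{-4459 + 1518}{f{\left(j,B{\left(-6 \right)} \right)} - 4338} = \frac{-4459 + 1518}{\frac{2 + \sqrt{2} \sqrt{-53}}{-5 - 53} - 4338} = - \frac{2941}{\frac{2 + \sqrt{2} i \sqrt{53}}{-58} - 4338} = - \frac{2941}{- \frac{2 + i \sqrt{106}}{58} - 4338} = - \frac{2941}{\left(- \frac{1}{29} - \frac{i \sqrt{106}}{58}\right) - 4338} = - \frac{2941}{- \frac{125803}{29} - \frac{i \sqrt{106}}{58}}$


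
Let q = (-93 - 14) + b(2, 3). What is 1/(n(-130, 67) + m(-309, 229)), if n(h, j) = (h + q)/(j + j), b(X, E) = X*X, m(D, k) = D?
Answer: -134/41639 ≈ -0.0032181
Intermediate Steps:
b(X, E) = X²
q = -103 (q = (-93 - 14) + 2² = -107 + 4 = -103)
n(h, j) = (-103 + h)/(2*j) (n(h, j) = (h - 103)/(j + j) = (-103 + h)/((2*j)) = (-103 + h)*(1/(2*j)) = (-103 + h)/(2*j))
1/(n(-130, 67) + m(-309, 229)) = 1/((½)*(-103 - 130)/67 - 309) = 1/((½)*(1/67)*(-233) - 309) = 1/(-233/134 - 309) = 1/(-41639/134) = -134/41639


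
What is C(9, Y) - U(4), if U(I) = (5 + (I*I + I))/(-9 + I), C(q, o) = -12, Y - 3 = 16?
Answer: -7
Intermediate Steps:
Y = 19 (Y = 3 + 16 = 19)
U(I) = (5 + I + I²)/(-9 + I) (U(I) = (5 + (I² + I))/(-9 + I) = (5 + (I + I²))/(-9 + I) = (5 + I + I²)/(-9 + I))
C(9, Y) - U(4) = -12 - (5 + 4 + 4²)/(-9 + 4) = -12 - (5 + 4 + 16)/(-5) = -12 - (-1)*25/5 = -12 - 1*(-5) = -12 + 5 = -7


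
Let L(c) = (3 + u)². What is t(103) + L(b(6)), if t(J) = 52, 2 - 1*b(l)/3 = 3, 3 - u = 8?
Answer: 56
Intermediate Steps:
u = -5 (u = 3 - 1*8 = 3 - 8 = -5)
b(l) = -3 (b(l) = 6 - 3*3 = 6 - 9 = -3)
L(c) = 4 (L(c) = (3 - 5)² = (-2)² = 4)
t(103) + L(b(6)) = 52 + 4 = 56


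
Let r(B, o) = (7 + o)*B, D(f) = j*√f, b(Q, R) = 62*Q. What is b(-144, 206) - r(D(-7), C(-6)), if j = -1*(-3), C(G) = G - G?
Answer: -8928 - 21*I*√7 ≈ -8928.0 - 55.561*I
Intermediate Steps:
C(G) = 0
j = 3
D(f) = 3*√f
r(B, o) = B*(7 + o)
b(-144, 206) - r(D(-7), C(-6)) = 62*(-144) - 3*√(-7)*(7 + 0) = -8928 - 3*(I*√7)*7 = -8928 - 3*I*√7*7 = -8928 - 21*I*√7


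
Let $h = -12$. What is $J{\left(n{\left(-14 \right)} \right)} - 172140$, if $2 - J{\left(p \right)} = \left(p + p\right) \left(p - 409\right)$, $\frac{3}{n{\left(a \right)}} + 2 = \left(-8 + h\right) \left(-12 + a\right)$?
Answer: $- \frac{23093742779}{134162} \approx -1.7213 \cdot 10^{5}$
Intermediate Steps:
$n{\left(a \right)} = \frac{3}{238 - 20 a}$ ($n{\left(a \right)} = \frac{3}{-2 + \left(-8 - 12\right) \left(-12 + a\right)} = \frac{3}{-2 - 20 \left(-12 + a\right)} = \frac{3}{-2 - \left(-240 + 20 a\right)} = \frac{3}{238 - 20 a}$)
$J{\left(p \right)} = 2 - 2 p \left(-409 + p\right)$ ($J{\left(p \right)} = 2 - \left(p + p\right) \left(p - 409\right) = 2 - 2 p \left(-409 + p\right)$)
$J{\left(n{\left(-14 \right)} \right)} - 172140 = \left(2 - 2 \left(\frac{3}{2 \left(119 - -140\right)}\right)^{2} + 818 \frac{3}{2 \left(119 - -140\right)}\right) - 172140 = \left(2 - 2 \left(\frac{3}{2 \left(119 + 140\right)}\right)^{2} + 818 \frac{3}{2 \left(119 + 140\right)}\right) - 172140 = \left(2 - 2 \left(\frac{3}{2 \cdot 259}\right)^{2} + 818 \frac{3}{2 \cdot 259}\right) - 172140 = \left(2 - 2 \left(\frac{3}{2} \cdot \frac{1}{259}\right)^{2} + 818 \cdot \frac{3}{2} \cdot \frac{1}{259}\right) - 172140 = \left(2 - 2 \left(\frac{3}{518}\right)^{2} + 818 \cdot \frac{3}{518}\right) - 172140 = \left(2 - \frac{9}{134162} + \frac{1227}{259}\right) - 172140 = \frac{903901}{134162} - 172140 = - \frac{23093742779}{134162}$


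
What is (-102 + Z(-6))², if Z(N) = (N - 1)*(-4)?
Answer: 5476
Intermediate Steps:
Z(N) = 4 - 4*N (Z(N) = (-1 + N)*(-4) = 4 - 4*N)
(-102 + Z(-6))² = (-102 + (4 - 4*(-6)))² = (-102 + (4 + 24))² = (-102 + 28)² = (-74)² = 5476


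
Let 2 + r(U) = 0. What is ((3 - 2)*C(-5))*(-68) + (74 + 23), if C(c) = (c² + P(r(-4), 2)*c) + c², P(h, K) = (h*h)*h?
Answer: -6023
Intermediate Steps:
r(U) = -2 (r(U) = -2 + 0 = -2)
P(h, K) = h³ (P(h, K) = h²*h = h³)
C(c) = -8*c + 2*c² (C(c) = (c² + (-2)³*c) + c² = (c² - 8*c) + c² = -8*c + 2*c²)
((3 - 2)*C(-5))*(-68) + (74 + 23) = ((3 - 2)*(2*(-5)*(-4 - 5)))*(-68) + (74 + 23) = (1*(2*(-5)*(-9)))*(-68) + 97 = (1*90)*(-68) + 97 = 90*(-68) + 97 = -6120 + 97 = -6023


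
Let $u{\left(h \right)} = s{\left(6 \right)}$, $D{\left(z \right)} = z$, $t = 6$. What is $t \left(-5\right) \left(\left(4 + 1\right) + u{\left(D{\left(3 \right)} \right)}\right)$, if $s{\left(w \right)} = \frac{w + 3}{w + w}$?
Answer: $- \frac{345}{2} \approx -172.5$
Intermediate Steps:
$s{\left(w \right)} = \frac{3 + w}{2 w}$
$u{\left(h \right)} = \frac{3}{4}$ ($u{\left(h \right)} = \frac{3 + 6}{2 \cdot 6} = \frac{1}{2} \cdot \frac{1}{6} \cdot 9 = \frac{3}{4}$)
$t \left(-5\right) \left(\left(4 + 1\right) + u{\left(D{\left(3 \right)} \right)}\right) = 6 \left(-5\right) \left(\left(4 + 1\right) + \frac{3}{4}\right) = - 30 \left(5 + \frac{3}{4}\right) = \left(-30\right) \frac{23}{4} = - \frac{345}{2}$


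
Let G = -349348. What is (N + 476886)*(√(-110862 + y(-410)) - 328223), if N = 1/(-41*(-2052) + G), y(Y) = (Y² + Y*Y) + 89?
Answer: -5930417441116375/37888 + 126477797375*√225427/265216 ≈ -1.5630e+11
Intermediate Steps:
y(Y) = 89 + 2*Y² (y(Y) = (Y² + Y²) + 89 = 2*Y² + 89 = 89 + 2*Y²)
N = -1/265216 (N = 1/(-41*(-2052) - 349348) = 1/(84132 - 349348) = 1/(-265216) = -1/265216 ≈ -3.7705e-6)
(N + 476886)*(√(-110862 + y(-410)) - 328223) = (-1/265216 + 476886)*(√(-110862 + (89 + 2*(-410)²)) - 328223) = 126477797375*(√(-110862 + (89 + 2*168100)) - 328223)/265216 = 126477797375*(√(-110862 + (89 + 336200)) - 328223)/265216 = 126477797375*(√(-110862 + 336289) - 328223)/265216 = 126477797375*(√225427 - 328223)/265216 = 126477797375*(-328223 + √225427)/265216 = -5930417441116375/37888 + 126477797375*√225427/265216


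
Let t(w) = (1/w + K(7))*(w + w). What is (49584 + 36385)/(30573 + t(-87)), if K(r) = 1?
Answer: 85969/30401 ≈ 2.8278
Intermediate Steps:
t(w) = 2*w*(1 + 1/w) (t(w) = (1/w + 1)*(w + w) = (1 + 1/w)*(2*w) = 2*w*(1 + 1/w))
(49584 + 36385)/(30573 + t(-87)) = (49584 + 36385)/(30573 + (2 + 2*(-87))) = 85969/(30573 + (2 - 174)) = 85969/(30573 - 172) = 85969/30401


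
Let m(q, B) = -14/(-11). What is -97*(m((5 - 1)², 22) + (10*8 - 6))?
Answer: -80316/11 ≈ -7301.5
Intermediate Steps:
m(q, B) = 14/11 (m(q, B) = -14*(-1/11) = 14/11)
-97*(m((5 - 1)², 22) + (10*8 - 6)) = -97*(14/11 + (10*8 - 6)) = -97*(14/11 + (80 - 6)) = -97*(14/11 + 74) = -97*828/11 = -80316/11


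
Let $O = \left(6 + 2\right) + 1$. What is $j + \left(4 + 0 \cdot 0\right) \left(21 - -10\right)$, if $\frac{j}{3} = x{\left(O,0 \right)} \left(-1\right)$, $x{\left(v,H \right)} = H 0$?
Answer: $124$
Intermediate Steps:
$O = 9$ ($O = 8 + 1 = 9$)
$x{\left(v,H \right)} = 0$
$j = 0$ ($j = 3 \cdot 0 \left(-1\right) = 3 \cdot 0 = 0$)
$j + \left(4 + 0 \cdot 0\right) \left(21 - -10\right) = 0 + \left(4 + 0 \cdot 0\right) \left(21 - -10\right) = 0 + \left(4 + 0\right) \left(21 + 10\right) = 0 + 4 \cdot 31 = 0 + 124 = 124$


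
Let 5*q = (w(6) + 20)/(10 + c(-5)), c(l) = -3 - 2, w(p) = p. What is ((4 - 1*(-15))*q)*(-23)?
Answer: -11362/25 ≈ -454.48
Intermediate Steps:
c(l) = -5
q = 26/25 (q = ((6 + 20)/(10 - 5))/5 = (26/5)/5 = (26*(⅕))/5 = (⅕)*(26/5) = 26/25 ≈ 1.0400)
((4 - 1*(-15))*q)*(-23) = ((4 - 1*(-15))*(26/25))*(-23) = ((4 + 15)*(26/25))*(-23) = (19*(26/25))*(-23) = (494/25)*(-23) = -11362/25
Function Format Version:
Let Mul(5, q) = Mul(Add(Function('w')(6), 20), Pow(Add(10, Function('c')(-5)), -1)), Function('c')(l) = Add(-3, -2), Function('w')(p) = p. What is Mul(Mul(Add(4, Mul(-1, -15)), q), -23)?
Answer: Rational(-11362, 25) ≈ -454.48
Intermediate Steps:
Function('c')(l) = -5
q = Rational(26, 25) (q = Mul(Rational(1, 5), Mul(Add(6, 20), Pow(Add(10, -5), -1))) = Mul(Rational(1, 5), Mul(26, Pow(5, -1))) = Mul(Rational(1, 5), Mul(26, Rational(1, 5))) = Mul(Rational(1, 5), Rational(26, 5)) = Rational(26, 25) ≈ 1.0400)
Mul(Mul(Add(4, Mul(-1, -15)), q), -23) = Mul(Mul(Add(4, Mul(-1, -15)), Rational(26, 25)), -23) = Mul(Mul(Add(4, 15), Rational(26, 25)), -23) = Mul(Mul(19, Rational(26, 25)), -23) = Mul(Rational(494, 25), -23) = Rational(-11362, 25)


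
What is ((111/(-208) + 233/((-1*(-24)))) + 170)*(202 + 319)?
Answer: 58250405/624 ≈ 93350.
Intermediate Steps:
((111/(-208) + 233/((-1*(-24)))) + 170)*(202 + 319) = ((111*(-1/208) + 233/24) + 170)*521 = ((-111/208 + 233*(1/24)) + 170)*521 = ((-111/208 + 233/24) + 170)*521 = (5725/624 + 170)*521 = (111805/624)*521 = 58250405/624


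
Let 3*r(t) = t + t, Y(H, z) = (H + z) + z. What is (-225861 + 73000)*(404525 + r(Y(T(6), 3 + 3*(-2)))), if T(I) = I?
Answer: -61836096025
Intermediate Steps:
Y(H, z) = H + 2*z
r(t) = 2*t/3 (r(t) = (t + t)/3 = (2*t)/3 = 2*t/3)
(-225861 + 73000)*(404525 + r(Y(T(6), 3 + 3*(-2)))) = (-225861 + 73000)*(404525 + 2*(6 + 2*(3 + 3*(-2)))/3) = -152861*(404525 + 2*(6 + 2*(3 - 6))/3) = -152861*(404525 + 2*(6 + 2*(-3))/3) = -152861*(404525 + 2*(6 - 6)/3) = -152861*(404525 + (2/3)*0) = -152861*(404525 + 0) = -152861*404525 = -61836096025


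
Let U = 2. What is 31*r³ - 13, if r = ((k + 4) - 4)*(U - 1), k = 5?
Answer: 3862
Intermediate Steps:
r = 5 (r = ((5 + 4) - 4)*(2 - 1) = (9 - 4)*1 = 5*1 = 5)
31*r³ - 13 = 31*5³ - 13 = 31*125 - 13 = 3875 - 13 = 3862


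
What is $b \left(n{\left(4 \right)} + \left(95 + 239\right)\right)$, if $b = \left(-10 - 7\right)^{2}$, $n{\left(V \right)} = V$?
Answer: $97682$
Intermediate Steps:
$b = 289$ ($b = \left(-10 - 7\right)^{2} = \left(-17\right)^{2} = 289$)
$b \left(n{\left(4 \right)} + \left(95 + 239\right)\right) = 289 \left(4 + \left(95 + 239\right)\right) = 289 \left(4 + 334\right) = 289 \cdot 338 = 97682$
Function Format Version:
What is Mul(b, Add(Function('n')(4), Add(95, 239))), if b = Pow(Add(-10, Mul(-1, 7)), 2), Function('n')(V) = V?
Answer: 97682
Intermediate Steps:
b = 289 (b = Pow(Add(-10, -7), 2) = Pow(-17, 2) = 289)
Mul(b, Add(Function('n')(4), Add(95, 239))) = Mul(289, Add(4, Add(95, 239))) = Mul(289, Add(4, 334)) = Mul(289, 338) = 97682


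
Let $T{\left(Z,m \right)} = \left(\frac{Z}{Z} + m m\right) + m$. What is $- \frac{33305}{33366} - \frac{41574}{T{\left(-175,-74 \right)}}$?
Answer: $- \frac{522368333}{60092166} \approx -8.6928$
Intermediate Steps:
$T{\left(Z,m \right)} = 1 + m + m^{2}$ ($T{\left(Z,m \right)} = \left(1 + m^{2}\right) + m = 1 + m + m^{2}$)
$- \frac{33305}{33366} - \frac{41574}{T{\left(-175,-74 \right)}} = - \frac{33305}{33366} - \frac{41574}{1 - 74 + \left(-74\right)^{2}} = \left(-33305\right) \frac{1}{33366} - \frac{41574}{1 - 74 + 5476} = - \frac{33305}{33366} - \frac{41574}{5403} = - \frac{33305}{33366} - \frac{13858}{1801} = - \frac{522368333}{60092166}$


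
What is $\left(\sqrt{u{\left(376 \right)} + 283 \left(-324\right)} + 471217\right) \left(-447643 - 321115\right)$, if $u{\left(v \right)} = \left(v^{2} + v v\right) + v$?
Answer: $-362251838486 - 1537516 \sqrt{47859} \approx -3.6259 \cdot 10^{11}$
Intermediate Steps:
$u{\left(v \right)} = v + 2 v^{2}$ ($u{\left(v \right)} = \left(v^{2} + v^{2}\right) + v = 2 v^{2} + v = v + 2 v^{2}$)
$\left(\sqrt{u{\left(376 \right)} + 283 \left(-324\right)} + 471217\right) \left(-447643 - 321115\right) = \left(\sqrt{376 \left(1 + 2 \cdot 376\right) + 283 \left(-324\right)} + 471217\right) \left(-447643 - 321115\right) = \left(\sqrt{376 \left(1 + 752\right) - 91692} + 471217\right) \left(-768758\right) = \left(\sqrt{376 \cdot 753 - 91692} + 471217\right) \left(-768758\right) = \left(\sqrt{283128 - 91692} + 471217\right) \left(-768758\right) = \left(\sqrt{191436} + 471217\right) \left(-768758\right) = \left(2 \sqrt{47859} + 471217\right) \left(-768758\right) = \left(471217 + 2 \sqrt{47859}\right) \left(-768758\right) = -362251838486 - 1537516 \sqrt{47859}$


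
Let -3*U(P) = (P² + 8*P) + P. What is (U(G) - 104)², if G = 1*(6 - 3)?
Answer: 13456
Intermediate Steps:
G = 3 (G = 1*3 = 3)
U(P) = -3*P - P²/3 (U(P) = -((P² + 8*P) + P)/3 = -(P² + 9*P)/3 = -3*P - P²/3)
(U(G) - 104)² = (-⅓*3*(9 + 3) - 104)² = (-⅓*3*12 - 104)² = (-12 - 104)² = (-116)² = 13456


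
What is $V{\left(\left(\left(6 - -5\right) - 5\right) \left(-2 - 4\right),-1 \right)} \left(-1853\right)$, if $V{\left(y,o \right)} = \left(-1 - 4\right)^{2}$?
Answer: $-46325$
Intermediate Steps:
$V{\left(y,o \right)} = 25$ ($V{\left(y,o \right)} = \left(-5\right)^{2} = 25$)
$V{\left(\left(\left(6 - -5\right) - 5\right) \left(-2 - 4\right),-1 \right)} \left(-1853\right) = 25 \left(-1853\right) = -46325$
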